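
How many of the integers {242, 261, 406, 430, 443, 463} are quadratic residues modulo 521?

(242/521) = +1 → QR.
(261/521) = +1 → QR.
(406/521) = -1 → non-residue.
(430/521) = -1 → non-residue.
(443/521) = -1 → non-residue.
(463/521) = +1 → QR.
Total quadratic residues among the 6: 3.

3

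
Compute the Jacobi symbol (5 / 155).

Reciprocity: 5 ≡ 1 and 155 ≡ 3 (mod 4), so (5/155) = +(155/5).
Reduce top mod 5: now compute (0/5).
Top reduces to 0: gcd > 1, so the symbol is 0.

0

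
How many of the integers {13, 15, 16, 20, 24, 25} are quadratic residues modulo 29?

5

(13/29) = +1 → QR.
(15/29) = -1 → non-residue.
(16/29) = +1 → QR.
(20/29) = +1 → QR.
(24/29) = +1 → QR.
(25/29) = +1 → QR.
Total quadratic residues among the 6: 5.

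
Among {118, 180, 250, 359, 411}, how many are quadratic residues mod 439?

2

(118/439) = -1 → non-residue.
(180/439) = +1 → QR.
(250/439) = +1 → QR.
(359/439) = -1 → non-residue.
(411/439) = -1 → non-residue.
Total quadratic residues among the 5: 2.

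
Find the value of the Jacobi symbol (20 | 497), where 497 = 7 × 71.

-1

Pull out 2^2: since 497 ≡ 1 (mod 8), (2/497) = +1, so (2/497)^2 = +1.
Reciprocity: 5 ≡ 1 and 497 ≡ 1 (mod 4), so (5/497) = +(497/5).
Reduce top mod 5: now compute (2/5).
Pull out 2: since 5 ≡ 5 (mod 8), (2/5) = -1.
Reached (1/5) = 1. Collecting the sign flips along the way, the symbol is -1.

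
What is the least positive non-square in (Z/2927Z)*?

(2/2927) = +1, so 2 is a residue.
(3/2927) = +1, so 3 is a residue.
(4/2927) = +1, so 4 is a residue.
(5/2927) = −1, so 5 is the smallest positive non-residue mod 2927.

5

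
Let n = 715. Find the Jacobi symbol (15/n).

0

Reciprocity: 15 ≡ 3 and 715 ≡ 3 (mod 4), so (15/715) = −(715/15).
Reduce top mod 15: now compute (10/15).
Pull out 2: since 15 ≡ 7 (mod 8), (2/15) = +1.
Reciprocity: 5 ≡ 1 and 15 ≡ 3 (mod 4), so (5/15) = +(15/5).
Reduce top mod 5: now compute (0/5).
Top reduces to 0: gcd > 1, so the symbol is 0.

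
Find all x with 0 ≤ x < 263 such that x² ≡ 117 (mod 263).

Since 263 ≡ 3 (mod 4), a square root of 117 is 117^((263+1)/4) = 117^66 mod 263.
Repeated squaring: 117^2≡13, 117^4≡169, 117^8≡157, 117^16≡190, 117^32≡69, 117^64≡27 (mod 263).
117^66 = 117^(64+2) ≡ 88 (mod 263).
Check: 88² = 7744 ≡ 117 (mod 263). The two roots are 88 and 175.

88, 175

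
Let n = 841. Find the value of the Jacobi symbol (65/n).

Reciprocity: 65 ≡ 1 and 841 ≡ 1 (mod 4), so (65/841) = +(841/65).
Reduce top mod 65: now compute (61/65).
Reciprocity: 61 ≡ 1 and 65 ≡ 1 (mod 4), so (61/65) = +(65/61).
Reduce top mod 61: now compute (4/61).
Pull out 2^2: since 61 ≡ 5 (mod 8), (2/61) = -1, so (2/61)^2 = +1.
Reached (1/61) = 1. Collecting the sign flips along the way, the symbol is +1.

1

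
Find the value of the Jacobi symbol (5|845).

Reciprocity: 5 ≡ 1 and 845 ≡ 1 (mod 4), so (5/845) = +(845/5).
Reduce top mod 5: now compute (0/5).
Top reduces to 0: gcd > 1, so the symbol is 0.

0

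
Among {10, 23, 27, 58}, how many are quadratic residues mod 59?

1

(10/59) = -1 → non-residue.
(23/59) = -1 → non-residue.
(27/59) = +1 → QR.
(58/59) = -1 → non-residue.
Total quadratic residues among the 4: 1.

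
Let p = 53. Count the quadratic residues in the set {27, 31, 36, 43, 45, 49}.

(27/53) = -1 → non-residue.
(31/53) = -1 → non-residue.
(36/53) = +1 → QR.
(43/53) = +1 → QR.
(45/53) = -1 → non-residue.
(49/53) = +1 → QR.
Total quadratic residues among the 6: 3.

3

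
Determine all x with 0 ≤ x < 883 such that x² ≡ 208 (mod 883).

412, 471

Since 883 ≡ 3 (mod 4), a square root of 208 is 208^((883+1)/4) = 208^221 mod 883.
Repeated squaring: 208^2≡880, 208^4≡9, 208^8≡81, 208^16≡380, 208^32≡471, 208^64≡208, 208^128≡880 (mod 883).
208^221 = 208^(128+64+16+8+4+1) ≡ 471 (mod 883).
Check: 471² = 221841 ≡ 208 (mod 883). The two roots are 412 and 471.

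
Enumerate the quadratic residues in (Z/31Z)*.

1,2,4,5,7,8,9,10,14,16,18,19,20,25,28

Square k = 1,…,15 (k and 31−k give the same square):
1²=1, 2²=4, 3²=9, 4²=16, 5²=25, 6²≡5, 7²≡18, 8²≡2, 9²≡19, 10²≡7, 11²≡28, 12²≡20, 13²≡14, 14²≡10, 15²≡8 (mod 31).
So the quadratic residues mod 31 are {1, 2, 4, 5, 7, 8, 9, 10, 14, 16, 18, 19, 20, 25, 28}.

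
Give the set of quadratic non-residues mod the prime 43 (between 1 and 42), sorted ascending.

Square k = 1,…,21 (k and 43−k give the same square):
1²=1, 2²=4, 3²=9, 4²=16, 5²=25, 6²=36, 7²≡6, 8²≡21, 9²≡38, 10²≡14, 11²≡35, 12²≡15, 13²≡40, 14²≡24, 15²≡10, 16²≡41, 17²≡31, 18²≡23, 19²≡17, 20²≡13, 21²≡11 (mod 43).
The residues are {1, 4, 6, 9, 10, 11, 13, 14, 15, 16, 17, 21, 23, 24, 25, 31, 35, 36, 38, 40, 41}; the non-residues are the remaining 21 nonzero classes.

2 3 5 7 8 12 18 19 20 22 26 27 28 29 30 32 33 34 37 39 42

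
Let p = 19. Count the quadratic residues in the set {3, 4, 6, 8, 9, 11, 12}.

(3/19) = -1 → non-residue.
(4/19) = +1 → QR.
(6/19) = +1 → QR.
(8/19) = -1 → non-residue.
(9/19) = +1 → QR.
(11/19) = +1 → QR.
(12/19) = -1 → non-residue.
Total quadratic residues among the 7: 4.

4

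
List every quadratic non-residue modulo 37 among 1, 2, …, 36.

2 5 6 8 13 14 15 17 18 19 20 22 23 24 29 31 32 35

Square k = 1,…,18 (k and 37−k give the same square):
1²=1, 2²=4, 3²=9, 4²=16, 5²=25, 6²=36, 7²≡12, 8²≡27, 9²≡7, 10²≡26, 11²≡10, 12²≡33, 13²≡21, 14²≡11, 15²≡3, 16²≡34, 17²≡30, 18²≡28 (mod 37).
The residues are {1, 3, 4, 7, 9, 10, 11, 12, 16, 21, 25, 26, 27, 28, 30, 33, 34, 36}; the non-residues are the remaining 18 nonzero classes.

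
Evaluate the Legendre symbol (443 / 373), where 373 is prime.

First reduce: 443 ≡ 70 (mod 373).
Pull out 2: since 373 ≡ 5 (mod 8), (2/373) = -1.
Reciprocity: 35 ≡ 3 and 373 ≡ 1 (mod 4), so (35/373) = +(373/35).
Reduce top mod 35: now compute (23/35).
Reciprocity: 23 ≡ 3 and 35 ≡ 3 (mod 4), so (23/35) = −(35/23).
Reduce top mod 23: now compute (12/23).
Pull out 2^2: since 23 ≡ 7 (mod 8), (2/23) = +1, so (2/23)^2 = +1.
Reciprocity: 3 ≡ 3 and 23 ≡ 3 (mod 4), so (3/23) = −(23/3).
Reduce top mod 3: now compute (2/3).
Pull out 2: since 3 ≡ 3 (mod 8), (2/3) = -1.
Reached (1/3) = 1. Collecting the sign flips along the way, the symbol is +1.

1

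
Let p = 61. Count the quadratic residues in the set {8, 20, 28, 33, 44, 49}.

(8/61) = -1 → non-residue.
(20/61) = +1 → QR.
(28/61) = -1 → non-residue.
(33/61) = -1 → non-residue.
(44/61) = -1 → non-residue.
(49/61) = +1 → QR.
Total quadratic residues among the 6: 2.

2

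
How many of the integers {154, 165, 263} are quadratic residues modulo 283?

2

(154/283) = -1 → non-residue.
(165/283) = +1 → QR.
(263/283) = +1 → QR.
Total quadratic residues among the 3: 2.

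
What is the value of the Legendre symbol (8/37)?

Euler's criterion: (8/37) ≡ 8^18 (mod 37).
8^2 ≡ 27 (mod 37)
8^4 ≡ 26 (mod 37)
8^8 ≡ 10 (mod 37)
8^16 ≡ 26 (mod 37)
8^18 = 8^(16+2) ≡ 36 (mod 37).
Result is 36 ≡ −1, so (8/37) = −1.

-1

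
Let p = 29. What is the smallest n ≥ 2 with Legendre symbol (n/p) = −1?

2

(2/29) = −1, so 2 is the smallest positive non-residue mod 29.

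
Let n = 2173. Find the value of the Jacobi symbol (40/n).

1

Pull out 2^3: since 2173 ≡ 5 (mod 8), (2/2173) = -1, so (2/2173)^3 = -1.
Reciprocity: 5 ≡ 1 and 2173 ≡ 1 (mod 4), so (5/2173) = +(2173/5).
Reduce top mod 5: now compute (3/5).
Reciprocity: 3 ≡ 3 and 5 ≡ 1 (mod 4), so (3/5) = +(5/3).
Reduce top mod 3: now compute (2/3).
Pull out 2: since 3 ≡ 3 (mod 8), (2/3) = -1.
Reached (1/3) = 1. Collecting the sign flips along the way, the symbol is +1.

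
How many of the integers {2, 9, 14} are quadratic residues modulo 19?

(2/19) = -1 → non-residue.
(9/19) = +1 → QR.
(14/19) = -1 → non-residue.
Total quadratic residues among the 3: 1.

1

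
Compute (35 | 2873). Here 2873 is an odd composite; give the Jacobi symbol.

1

Reciprocity: 35 ≡ 3 and 2873 ≡ 1 (mod 4), so (35/2873) = +(2873/35).
Reduce top mod 35: now compute (3/35).
Reciprocity: 3 ≡ 3 and 35 ≡ 3 (mod 4), so (3/35) = −(35/3).
Reduce top mod 3: now compute (2/3).
Pull out 2: since 3 ≡ 3 (mod 8), (2/3) = -1.
Reached (1/3) = 1. Collecting the sign flips along the way, the symbol is +1.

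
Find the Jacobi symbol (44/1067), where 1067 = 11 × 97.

0

Pull out 2^2: since 1067 ≡ 3 (mod 8), (2/1067) = -1, so (2/1067)^2 = +1.
Reciprocity: 11 ≡ 3 and 1067 ≡ 3 (mod 4), so (11/1067) = −(1067/11).
Reduce top mod 11: now compute (0/11).
Top reduces to 0: gcd > 1, so the symbol is 0.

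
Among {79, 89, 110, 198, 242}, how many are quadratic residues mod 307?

3

(79/307) = +1 → QR.
(89/307) = +1 → QR.
(110/307) = +1 → QR.
(198/307) = -1 → non-residue.
(242/307) = -1 → non-residue.
Total quadratic residues among the 5: 3.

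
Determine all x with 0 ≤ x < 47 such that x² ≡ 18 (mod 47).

Since 47 ≡ 3 (mod 4), a square root of 18 is 18^((47+1)/4) = 18^12 mod 47.
Repeated squaring: 18^2≡42, 18^4≡25, 18^8≡14 (mod 47).
18^12 = 18^(8+4) ≡ 21 (mod 47).
Check: 21² = 441 ≡ 18 (mod 47). The two roots are 21 and 26.

21, 26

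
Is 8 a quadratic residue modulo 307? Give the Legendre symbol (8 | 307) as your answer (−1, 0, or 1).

Pull out 2^3: since 307 ≡ 3 (mod 8), (2/307) = -1, so (2/307)^3 = -1.
Reached (1/307) = 1. Collecting the sign flips along the way, the symbol is -1.

-1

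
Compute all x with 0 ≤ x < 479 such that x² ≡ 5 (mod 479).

Since 479 ≡ 3 (mod 4), a square root of 5 is 5^((479+1)/4) = 5^120 mod 479.
Repeated squaring: 5^2≡25, 5^4≡146, 5^8≡240, 5^16≡120, 5^32≡30, 5^64≡421 (mod 479).
5^120 = 5^(64+32+16+8) ≡ 22 (mod 479).
Check: 22² = 484 ≡ 5 (mod 479). The two roots are 22 and 457.

22, 457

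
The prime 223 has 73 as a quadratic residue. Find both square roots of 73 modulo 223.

Since 223 ≡ 3 (mod 4), a square root of 73 is 73^((223+1)/4) = 73^56 mod 223.
Repeated squaring: 73^2≡200, 73^4≡83, 73^8≡199, 73^16≡130, 73^32≡175 (mod 223).
73^56 = 73^(32+16+8) ≡ 127 (mod 223).
Check: 127² = 16129 ≡ 73 (mod 223). The two roots are 96 and 127.

96, 127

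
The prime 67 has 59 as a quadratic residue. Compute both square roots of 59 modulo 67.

Since 67 ≡ 3 (mod 4), a square root of 59 is 59^((67+1)/4) = 59^17 mod 67.
Repeated squaring: 59^2≡64, 59^4≡9, 59^8≡14, 59^16≡62 (mod 67).
59^17 = 59^(16+1) ≡ 40 (mod 67).
Check: 40² = 1600 ≡ 59 (mod 67). The two roots are 27 and 40.

27, 40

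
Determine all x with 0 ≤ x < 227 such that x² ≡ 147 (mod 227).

104, 123

Since 227 ≡ 3 (mod 4), a square root of 147 is 147^((227+1)/4) = 147^57 mod 227.
Repeated squaring: 147^2≡44, 147^4≡120, 147^8≡99, 147^16≡40, 147^32≡11 (mod 227).
147^57 = 147^(32+16+8+1) ≡ 104 (mod 227).
Check: 104² = 10816 ≡ 147 (mod 227). The two roots are 104 and 123.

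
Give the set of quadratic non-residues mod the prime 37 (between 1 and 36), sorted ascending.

Square k = 1,…,18 (k and 37−k give the same square):
1²=1, 2²=4, 3²=9, 4²=16, 5²=25, 6²=36, 7²≡12, 8²≡27, 9²≡7, 10²≡26, 11²≡10, 12²≡33, 13²≡21, 14²≡11, 15²≡3, 16²≡34, 17²≡30, 18²≡28 (mod 37).
The residues are {1, 3, 4, 7, 9, 10, 11, 12, 16, 21, 25, 26, 27, 28, 30, 33, 34, 36}; the non-residues are the remaining 18 nonzero classes.

2 5 6 8 13 14 15 17 18 19 20 22 23 24 29 31 32 35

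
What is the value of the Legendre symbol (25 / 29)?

Reciprocity: 25 ≡ 1 and 29 ≡ 1 (mod 4), so (25/29) = +(29/25).
Reduce top mod 25: now compute (4/25).
Pull out 2^2: since 25 ≡ 1 (mod 8), (2/25) = +1, so (2/25)^2 = +1.
Reached (1/25) = 1. Collecting the sign flips along the way, the symbol is +1.

1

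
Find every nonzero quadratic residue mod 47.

Square k = 1,…,23 (k and 47−k give the same square):
1²=1, 2²=4, 3²=9, 4²=16, 5²=25, 6²=36, 7²≡2, 8²≡17, 9²≡34, 10²≡6, 11²≡27, 12²≡3, 13²≡28, 14²≡8, 15²≡37, 16²≡21, 17²≡7, 18²≡42, 19²≡32, 20²≡24, 21²≡18, 22²≡14, 23²≡12 (mod 47).
So the quadratic residues mod 47 are {1, 2, 3, 4, 6, 7, 8, 9, 12, 14, 16, 17, 18, 21, 24, 25, 27, 28, 32, 34, 36, 37, 42}.

1,2,3,4,6,7,8,9,12,14,16,17,18,21,24,25,27,28,32,34,36,37,42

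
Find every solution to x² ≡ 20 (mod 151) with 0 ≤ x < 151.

Since 151 ≡ 3 (mod 4), a square root of 20 is 20^((151+1)/4) = 20^38 mod 151.
Repeated squaring: 20^2≡98, 20^4≡91, 20^8≡127, 20^16≡123, 20^32≡29 (mod 151).
20^38 = 20^(32+4+2) ≡ 110 (mod 151).
Check: 110² = 12100 ≡ 20 (mod 151). The two roots are 41 and 110.

41, 110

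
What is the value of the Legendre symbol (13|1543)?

1

Reciprocity: 13 ≡ 1 and 1543 ≡ 3 (mod 4), so (13/1543) = +(1543/13).
Reduce top mod 13: now compute (9/13).
Reciprocity: 9 ≡ 1 and 13 ≡ 1 (mod 4), so (9/13) = +(13/9).
Reduce top mod 9: now compute (4/9).
Pull out 2^2: since 9 ≡ 1 (mod 8), (2/9) = +1, so (2/9)^2 = +1.
Reached (1/9) = 1. Collecting the sign flips along the way, the symbol is +1.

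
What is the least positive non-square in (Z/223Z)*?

(2/223) = +1, so 2 is a residue.
(3/223) = −1, so 3 is the smallest positive non-residue mod 223.

3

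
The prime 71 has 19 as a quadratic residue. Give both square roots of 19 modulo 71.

Since 71 ≡ 3 (mod 4), a square root of 19 is 19^((71+1)/4) = 19^18 mod 71.
Repeated squaring: 19^2≡6, 19^4≡36, 19^8≡18, 19^16≡40 (mod 71).
19^18 = 19^(16+2) ≡ 27 (mod 71).
Check: 27² = 729 ≡ 19 (mod 71). The two roots are 27 and 44.

27, 44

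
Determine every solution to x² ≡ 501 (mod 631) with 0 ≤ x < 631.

55, 576

Since 631 ≡ 3 (mod 4), a square root of 501 is 501^((631+1)/4) = 501^158 mod 631.
Repeated squaring: 501^2≡494, 501^4≡470, 501^8≡50, 501^16≡607, 501^32≡576, 501^64≡501, 501^128≡494 (mod 631).
501^158 = 501^(128+16+8+4+2) ≡ 576 (mod 631).
Check: 576² = 331776 ≡ 501 (mod 631). The two roots are 55 and 576.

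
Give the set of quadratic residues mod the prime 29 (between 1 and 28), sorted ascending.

1 4 5 6 7 9 13 16 20 22 23 24 25 28

Square k = 1,…,14 (k and 29−k give the same square):
1²=1, 2²=4, 3²=9, 4²=16, 5²=25, 6²≡7, 7²≡20, 8²≡6, 9²≡23, 10²≡13, 11²≡5, 12²≡28, 13²≡24, 14²≡22 (mod 29).
So the quadratic residues mod 29 are {1, 4, 5, 6, 7, 9, 13, 16, 20, 22, 23, 24, 25, 28}.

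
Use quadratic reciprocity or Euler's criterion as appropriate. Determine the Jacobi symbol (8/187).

Pull out 2^3: since 187 ≡ 3 (mod 8), (2/187) = -1, so (2/187)^3 = -1.
Reached (1/187) = 1. Collecting the sign flips along the way, the symbol is -1.

-1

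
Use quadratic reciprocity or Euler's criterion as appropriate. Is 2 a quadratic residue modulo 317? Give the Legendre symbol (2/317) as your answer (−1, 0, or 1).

-1

Pull out 2: since 317 ≡ 5 (mod 8), (2/317) = -1.
Reached (1/317) = 1. Collecting the sign flips along the way, the symbol is -1.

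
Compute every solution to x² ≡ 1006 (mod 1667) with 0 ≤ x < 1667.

Since 1667 ≡ 3 (mod 4), a square root of 1006 is 1006^((1667+1)/4) = 1006^417 mod 1667.
Repeated squaring: 1006^2≡167, 1006^4≡1217, 1006^8≡793, 1006^16≡390, 1006^32≡403, 1006^64≡710, 1006^128≡666, 1006^256≡134 (mod 1667).
1006^417 = 1006^(256+128+32+1) ≡ 881 (mod 1667).
Check: 881² = 776161 ≡ 1006 (mod 1667). The two roots are 786 and 881.

786, 881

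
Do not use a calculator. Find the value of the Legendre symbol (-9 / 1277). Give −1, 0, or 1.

First reduce: -9 ≡ 1268 (mod 1277).
Pull out 2^2: since 1277 ≡ 5 (mod 8), (2/1277) = -1, so (2/1277)^2 = +1.
Reciprocity: 317 ≡ 1 and 1277 ≡ 1 (mod 4), so (317/1277) = +(1277/317).
Reduce top mod 317: now compute (9/317).
Reciprocity: 9 ≡ 1 and 317 ≡ 1 (mod 4), so (9/317) = +(317/9).
Reduce top mod 9: now compute (2/9).
Pull out 2: since 9 ≡ 1 (mod 8), (2/9) = +1.
Reached (1/9) = 1. Collecting the sign flips along the way, the symbol is +1.

1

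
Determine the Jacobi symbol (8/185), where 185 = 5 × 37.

Pull out 2^3: since 185 ≡ 1 (mod 8), (2/185) = +1, so (2/185)^3 = +1.
Reached (1/185) = 1. Collecting the sign flips along the way, the symbol is +1.

1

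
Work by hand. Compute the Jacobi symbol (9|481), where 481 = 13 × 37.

1

Reciprocity: 9 ≡ 1 and 481 ≡ 1 (mod 4), so (9/481) = +(481/9).
Reduce top mod 9: now compute (4/9).
Pull out 2^2: since 9 ≡ 1 (mod 8), (2/9) = +1, so (2/9)^2 = +1.
Reached (1/9) = 1. Collecting the sign flips along the way, the symbol is +1.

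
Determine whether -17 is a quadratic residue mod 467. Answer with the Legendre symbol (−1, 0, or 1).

First reduce: -17 ≡ 450 (mod 467).
Pull out 2: since 467 ≡ 3 (mod 8), (2/467) = -1.
Reciprocity: 225 ≡ 1 and 467 ≡ 3 (mod 4), so (225/467) = +(467/225).
Reduce top mod 225: now compute (17/225).
Reciprocity: 17 ≡ 1 and 225 ≡ 1 (mod 4), so (17/225) = +(225/17).
Reduce top mod 17: now compute (4/17).
Pull out 2^2: since 17 ≡ 1 (mod 8), (2/17) = +1, so (2/17)^2 = +1.
Reached (1/17) = 1. Collecting the sign flips along the way, the symbol is -1.

-1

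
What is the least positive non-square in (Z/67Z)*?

(2/67) = −1, so 2 is the smallest positive non-residue mod 67.

2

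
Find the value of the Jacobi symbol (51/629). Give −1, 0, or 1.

0

Reciprocity: 51 ≡ 3 and 629 ≡ 1 (mod 4), so (51/629) = +(629/51).
Reduce top mod 51: now compute (17/51).
Reciprocity: 17 ≡ 1 and 51 ≡ 3 (mod 4), so (17/51) = +(51/17).
Reduce top mod 17: now compute (0/17).
Top reduces to 0: gcd > 1, so the symbol is 0.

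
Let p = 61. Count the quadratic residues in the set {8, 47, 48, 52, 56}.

4

(8/61) = -1 → non-residue.
(47/61) = +1 → QR.
(48/61) = +1 → QR.
(52/61) = +1 → QR.
(56/61) = +1 → QR.
Total quadratic residues among the 5: 4.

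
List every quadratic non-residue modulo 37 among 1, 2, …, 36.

Square k = 1,…,18 (k and 37−k give the same square):
1²=1, 2²=4, 3²=9, 4²=16, 5²=25, 6²=36, 7²≡12, 8²≡27, 9²≡7, 10²≡26, 11²≡10, 12²≡33, 13²≡21, 14²≡11, 15²≡3, 16²≡34, 17²≡30, 18²≡28 (mod 37).
The residues are {1, 3, 4, 7, 9, 10, 11, 12, 16, 21, 25, 26, 27, 28, 30, 33, 34, 36}; the non-residues are the remaining 18 nonzero classes.

2, 5, 6, 8, 13, 14, 15, 17, 18, 19, 20, 22, 23, 24, 29, 31, 32, 35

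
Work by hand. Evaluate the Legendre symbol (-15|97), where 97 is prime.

-1

First reduce: -15 ≡ 82 (mod 97).
Pull out 2: since 97 ≡ 1 (mod 8), (2/97) = +1.
Reciprocity: 41 ≡ 1 and 97 ≡ 1 (mod 4), so (41/97) = +(97/41).
Reduce top mod 41: now compute (15/41).
Reciprocity: 15 ≡ 3 and 41 ≡ 1 (mod 4), so (15/41) = +(41/15).
Reduce top mod 15: now compute (11/15).
Reciprocity: 11 ≡ 3 and 15 ≡ 3 (mod 4), so (11/15) = −(15/11).
Reduce top mod 11: now compute (4/11).
Pull out 2^2: since 11 ≡ 3 (mod 8), (2/11) = -1, so (2/11)^2 = +1.
Reached (1/11) = 1. Collecting the sign flips along the way, the symbol is -1.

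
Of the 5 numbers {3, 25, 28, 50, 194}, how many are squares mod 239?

3

(3/239) = +1 → QR.
(25/239) = +1 → QR.
(28/239) = -1 → non-residue.
(50/239) = +1 → QR.
(194/239) = -1 → non-residue.
Total quadratic residues among the 5: 3.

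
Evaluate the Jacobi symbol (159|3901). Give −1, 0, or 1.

Reciprocity: 159 ≡ 3 and 3901 ≡ 1 (mod 4), so (159/3901) = +(3901/159).
Reduce top mod 159: now compute (85/159).
Reciprocity: 85 ≡ 1 and 159 ≡ 3 (mod 4), so (85/159) = +(159/85).
Reduce top mod 85: now compute (74/85).
Pull out 2: since 85 ≡ 5 (mod 8), (2/85) = -1.
Reciprocity: 37 ≡ 1 and 85 ≡ 1 (mod 4), so (37/85) = +(85/37).
Reduce top mod 37: now compute (11/37).
Reciprocity: 11 ≡ 3 and 37 ≡ 1 (mod 4), so (11/37) = +(37/11).
Reduce top mod 11: now compute (4/11).
Pull out 2^2: since 11 ≡ 3 (mod 8), (2/11) = -1, so (2/11)^2 = +1.
Reached (1/11) = 1. Collecting the sign flips along the way, the symbol is -1.

-1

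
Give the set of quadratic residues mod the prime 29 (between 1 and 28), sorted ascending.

1,4,5,6,7,9,13,16,20,22,23,24,25,28

Square k = 1,…,14 (k and 29−k give the same square):
1²=1, 2²=4, 3²=9, 4²=16, 5²=25, 6²≡7, 7²≡20, 8²≡6, 9²≡23, 10²≡13, 11²≡5, 12²≡28, 13²≡24, 14²≡22 (mod 29).
So the quadratic residues mod 29 are {1, 4, 5, 6, 7, 9, 13, 16, 20, 22, 23, 24, 25, 28}.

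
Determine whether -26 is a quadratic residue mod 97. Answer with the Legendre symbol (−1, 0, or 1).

First reduce: -26 ≡ 71 (mod 97).
Reciprocity: 71 ≡ 3 and 97 ≡ 1 (mod 4), so (71/97) = +(97/71).
Reduce top mod 71: now compute (26/71).
Pull out 2: since 71 ≡ 7 (mod 8), (2/71) = +1.
Reciprocity: 13 ≡ 1 and 71 ≡ 3 (mod 4), so (13/71) = +(71/13).
Reduce top mod 13: now compute (6/13).
Pull out 2: since 13 ≡ 5 (mod 8), (2/13) = -1.
Reciprocity: 3 ≡ 3 and 13 ≡ 1 (mod 4), so (3/13) = +(13/3).
Reduce top mod 3: now compute (1/3).
Reached (1/3) = 1. Collecting the sign flips along the way, the symbol is -1.

-1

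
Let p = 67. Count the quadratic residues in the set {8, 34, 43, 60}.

(8/67) = -1 → non-residue.
(34/67) = -1 → non-residue.
(43/67) = -1 → non-residue.
(60/67) = +1 → QR.
Total quadratic residues among the 4: 1.

1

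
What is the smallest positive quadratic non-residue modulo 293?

2

(2/293) = −1, so 2 is the smallest positive non-residue mod 293.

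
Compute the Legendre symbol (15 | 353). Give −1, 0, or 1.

Reciprocity: 15 ≡ 3 and 353 ≡ 1 (mod 4), so (15/353) = +(353/15).
Reduce top mod 15: now compute (8/15).
Pull out 2^3: since 15 ≡ 7 (mod 8), (2/15) = +1, so (2/15)^3 = +1.
Reached (1/15) = 1. Collecting the sign flips along the way, the symbol is +1.

1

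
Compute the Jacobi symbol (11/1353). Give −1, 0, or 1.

0

Reciprocity: 11 ≡ 3 and 1353 ≡ 1 (mod 4), so (11/1353) = +(1353/11).
Reduce top mod 11: now compute (0/11).
Top reduces to 0: gcd > 1, so the symbol is 0.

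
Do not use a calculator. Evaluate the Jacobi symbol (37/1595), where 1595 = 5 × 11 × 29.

1

Reciprocity: 37 ≡ 1 and 1595 ≡ 3 (mod 4), so (37/1595) = +(1595/37).
Reduce top mod 37: now compute (4/37).
Pull out 2^2: since 37 ≡ 5 (mod 8), (2/37) = -1, so (2/37)^2 = +1.
Reached (1/37) = 1. Collecting the sign flips along the way, the symbol is +1.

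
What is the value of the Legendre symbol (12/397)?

1

Euler's criterion: (12/397) ≡ 12^198 (mod 397).
12^2 ≡ 144 (mod 397)
12^4 ≡ 92 (mod 397)
12^8 ≡ 127 (mod 397)
12^16 ≡ 249 (mod 397)
12^32 ≡ 69 (mod 397)
12^64 ≡ 394 (mod 397)
12^128 ≡ 9 (mod 397)
12^198 = 12^(128+64+4+2) ≡ 1 (mod 397).
Result is 1, so (12/397) = 1.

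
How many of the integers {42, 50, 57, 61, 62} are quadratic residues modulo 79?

(42/79) = +1 → QR.
(50/79) = +1 → QR.
(57/79) = -1 → non-residue.
(61/79) = -1 → non-residue.
(62/79) = +1 → QR.
Total quadratic residues among the 5: 3.

3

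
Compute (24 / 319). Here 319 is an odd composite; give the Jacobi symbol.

Pull out 2^3: since 319 ≡ 7 (mod 8), (2/319) = +1, so (2/319)^3 = +1.
Reciprocity: 3 ≡ 3 and 319 ≡ 3 (mod 4), so (3/319) = −(319/3).
Reduce top mod 3: now compute (1/3).
Reached (1/3) = 1. Collecting the sign flips along the way, the symbol is -1.

-1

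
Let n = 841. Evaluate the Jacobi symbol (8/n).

Pull out 2^3: since 841 ≡ 1 (mod 8), (2/841) = +1, so (2/841)^3 = +1.
Reached (1/841) = 1. Collecting the sign flips along the way, the symbol is +1.

1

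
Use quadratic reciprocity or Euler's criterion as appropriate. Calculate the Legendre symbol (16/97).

1

Euler's criterion: (16/97) ≡ 16^48 (mod 97).
16^2 ≡ 62 (mod 97)
16^4 ≡ 61 (mod 97)
16^8 ≡ 35 (mod 97)
16^16 ≡ 61 (mod 97)
16^32 ≡ 35 (mod 97)
16^48 = 16^(32+16) ≡ 1 (mod 97).
Result is 1, so (16/97) = 1.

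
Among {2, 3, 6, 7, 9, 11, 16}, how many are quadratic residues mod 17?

3

(2/17) = +1 → QR.
(3/17) = -1 → non-residue.
(6/17) = -1 → non-residue.
(7/17) = -1 → non-residue.
(9/17) = +1 → QR.
(11/17) = -1 → non-residue.
(16/17) = +1 → QR.
Total quadratic residues among the 7: 3.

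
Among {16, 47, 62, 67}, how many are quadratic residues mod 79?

(16/79) = +1 → QR.
(47/79) = -1 → non-residue.
(62/79) = +1 → QR.
(67/79) = +1 → QR.
Total quadratic residues among the 4: 3.

3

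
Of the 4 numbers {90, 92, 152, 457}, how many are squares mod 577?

(90/577) = -1 → non-residue.
(92/577) = +1 → QR.
(152/577) = +1 → QR.
(457/577) = -1 → non-residue.
Total quadratic residues among the 4: 2.

2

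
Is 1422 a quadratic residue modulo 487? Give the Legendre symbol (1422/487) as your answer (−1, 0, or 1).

Euler's criterion: (1422/487) ≡ 448^243 (mod 487).
448^2 ≡ 60 (mod 487)
448^4 ≡ 191 (mod 487)
448^8 ≡ 443 (mod 487)
448^16 ≡ 475 (mod 487)
448^32 ≡ 144 (mod 487)
448^64 ≡ 282 (mod 487)
448^128 ≡ 143 (mod 487)
448^243 = 448^(128+64+32+16+2+1) ≡ 486 (mod 487).
Result is 486 ≡ −1, so (1422/487) = −1.

-1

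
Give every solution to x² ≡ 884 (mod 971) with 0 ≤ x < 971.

233, 738

Since 971 ≡ 3 (mod 4), a square root of 884 is 884^((971+1)/4) = 884^243 mod 971.
Repeated squaring: 884^2≡772, 884^4≡761, 884^8≡405, 884^16≡897, 884^32≡621, 884^64≡154, 884^128≡412 (mod 971).
884^243 = 884^(128+64+32+16+2+1) ≡ 738 (mod 971).
Check: 738² = 544644 ≡ 884 (mod 971). The two roots are 233 and 738.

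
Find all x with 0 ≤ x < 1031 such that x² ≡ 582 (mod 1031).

235, 796

Since 1031 ≡ 3 (mod 4), a square root of 582 is 582^((1031+1)/4) = 582^258 mod 1031.
Repeated squaring: 582^2≡556, 582^4≡867, 582^8≡90, 582^16≡883, 582^32≡253, 582^64≡87, 582^128≡352, 582^256≡184 (mod 1031).
582^258 = 582^(256+2) ≡ 235 (mod 1031).
Check: 235² = 55225 ≡ 582 (mod 1031). The two roots are 235 and 796.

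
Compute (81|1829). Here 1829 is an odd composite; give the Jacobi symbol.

1

Reciprocity: 81 ≡ 1 and 1829 ≡ 1 (mod 4), so (81/1829) = +(1829/81).
Reduce top mod 81: now compute (47/81).
Reciprocity: 47 ≡ 3 and 81 ≡ 1 (mod 4), so (47/81) = +(81/47).
Reduce top mod 47: now compute (34/47).
Pull out 2: since 47 ≡ 7 (mod 8), (2/47) = +1.
Reciprocity: 17 ≡ 1 and 47 ≡ 3 (mod 4), so (17/47) = +(47/17).
Reduce top mod 17: now compute (13/17).
Reciprocity: 13 ≡ 1 and 17 ≡ 1 (mod 4), so (13/17) = +(17/13).
Reduce top mod 13: now compute (4/13).
Pull out 2^2: since 13 ≡ 5 (mod 8), (2/13) = -1, so (2/13)^2 = +1.
Reached (1/13) = 1. Collecting the sign flips along the way, the symbol is +1.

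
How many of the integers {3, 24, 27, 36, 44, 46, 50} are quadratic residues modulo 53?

4

(3/53) = -1 → non-residue.
(24/53) = +1 → QR.
(27/53) = -1 → non-residue.
(36/53) = +1 → QR.
(44/53) = +1 → QR.
(46/53) = +1 → QR.
(50/53) = -1 → non-residue.
Total quadratic residues among the 7: 4.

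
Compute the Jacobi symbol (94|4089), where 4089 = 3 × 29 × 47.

Pull out 2: since 4089 ≡ 1 (mod 8), (2/4089) = +1.
Reciprocity: 47 ≡ 3 and 4089 ≡ 1 (mod 4), so (47/4089) = +(4089/47).
Reduce top mod 47: now compute (0/47).
Top reduces to 0: gcd > 1, so the symbol is 0.

0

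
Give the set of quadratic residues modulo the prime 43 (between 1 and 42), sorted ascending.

Square k = 1,…,21 (k and 43−k give the same square):
1²=1, 2²=4, 3²=9, 4²=16, 5²=25, 6²=36, 7²≡6, 8²≡21, 9²≡38, 10²≡14, 11²≡35, 12²≡15, 13²≡40, 14²≡24, 15²≡10, 16²≡41, 17²≡31, 18²≡23, 19²≡17, 20²≡13, 21²≡11 (mod 43).
So the quadratic residues mod 43 are {1, 4, 6, 9, 10, 11, 13, 14, 15, 16, 17, 21, 23, 24, 25, 31, 35, 36, 38, 40, 41}.

1,4,6,9,10,11,13,14,15,16,17,21,23,24,25,31,35,36,38,40,41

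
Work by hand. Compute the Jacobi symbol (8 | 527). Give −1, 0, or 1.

Pull out 2^3: since 527 ≡ 7 (mod 8), (2/527) = +1, so (2/527)^3 = +1.
Reached (1/527) = 1. Collecting the sign flips along the way, the symbol is +1.

1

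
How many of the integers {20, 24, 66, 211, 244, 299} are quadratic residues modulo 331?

(20/331) = +1 → QR.
(24/331) = +1 → QR.
(66/331) = -1 → non-residue.
(211/331) = -1 → non-residue.
(244/331) = -1 → non-residue.
(299/331) = +1 → QR.
Total quadratic residues among the 6: 3.

3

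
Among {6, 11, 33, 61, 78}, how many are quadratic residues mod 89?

(6/89) = -1 → non-residue.
(11/89) = +1 → QR.
(33/89) = -1 → non-residue.
(61/89) = -1 → non-residue.
(78/89) = +1 → QR.
Total quadratic residues among the 5: 2.

2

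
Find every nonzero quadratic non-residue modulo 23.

5,7,10,11,14,15,17,19,20,21,22

Square k = 1,…,11 (k and 23−k give the same square):
1²=1, 2²=4, 3²=9, 4²=16, 5²≡2, 6²≡13, 7²≡3, 8²≡18, 9²≡12, 10²≡8, 11²≡6 (mod 23).
The residues are {1, 2, 3, 4, 6, 8, 9, 12, 13, 16, 18}; the non-residues are the remaining 11 nonzero classes.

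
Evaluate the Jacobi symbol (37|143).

-1

Reciprocity: 37 ≡ 1 and 143 ≡ 3 (mod 4), so (37/143) = +(143/37).
Reduce top mod 37: now compute (32/37).
Pull out 2^5: since 37 ≡ 5 (mod 8), (2/37) = -1, so (2/37)^5 = -1.
Reached (1/37) = 1. Collecting the sign flips along the way, the symbol is -1.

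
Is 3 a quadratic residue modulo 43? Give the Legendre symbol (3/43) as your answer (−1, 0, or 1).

Reciprocity: 3 ≡ 3 and 43 ≡ 3 (mod 4), so (3/43) = −(43/3).
Reduce top mod 3: now compute (1/3).
Reached (1/3) = 1. Collecting the sign flips along the way, the symbol is -1.

-1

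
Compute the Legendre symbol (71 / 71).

0

First reduce: 71 ≡ 0 (mod 71).
Top reduces to 0: gcd > 1, so the symbol is 0.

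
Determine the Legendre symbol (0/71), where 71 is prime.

0

Top reduces to 0: gcd > 1, so the symbol is 0.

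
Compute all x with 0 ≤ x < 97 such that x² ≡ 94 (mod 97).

97 ≡ 1 (mod 4), so we find a root by search.
Trying successive values, 26² = 676 ≡ 94 (mod 97). The other root is 97 − 26 = 71.

26, 71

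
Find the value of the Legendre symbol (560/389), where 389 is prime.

First reduce: 560 ≡ 171 (mod 389).
Reciprocity: 171 ≡ 3 and 389 ≡ 1 (mod 4), so (171/389) = +(389/171).
Reduce top mod 171: now compute (47/171).
Reciprocity: 47 ≡ 3 and 171 ≡ 3 (mod 4), so (47/171) = −(171/47).
Reduce top mod 47: now compute (30/47).
Pull out 2: since 47 ≡ 7 (mod 8), (2/47) = +1.
Reciprocity: 15 ≡ 3 and 47 ≡ 3 (mod 4), so (15/47) = −(47/15).
Reduce top mod 15: now compute (2/15).
Pull out 2: since 15 ≡ 7 (mod 8), (2/15) = +1.
Reached (1/15) = 1. Collecting the sign flips along the way, the symbol is +1.

1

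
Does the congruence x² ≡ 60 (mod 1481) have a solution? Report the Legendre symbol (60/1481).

-1

Pull out 2^2: since 1481 ≡ 1 (mod 8), (2/1481) = +1, so (2/1481)^2 = +1.
Reciprocity: 15 ≡ 3 and 1481 ≡ 1 (mod 4), so (15/1481) = +(1481/15).
Reduce top mod 15: now compute (11/15).
Reciprocity: 11 ≡ 3 and 15 ≡ 3 (mod 4), so (11/15) = −(15/11).
Reduce top mod 11: now compute (4/11).
Pull out 2^2: since 11 ≡ 3 (mod 8), (2/11) = -1, so (2/11)^2 = +1.
Reached (1/11) = 1. Collecting the sign flips along the way, the symbol is -1.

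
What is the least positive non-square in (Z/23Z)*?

(2/23) = +1, so 2 is a residue.
(3/23) = +1, so 3 is a residue.
(4/23) = +1, so 4 is a residue.
(5/23) = −1, so 5 is the smallest positive non-residue mod 23.

5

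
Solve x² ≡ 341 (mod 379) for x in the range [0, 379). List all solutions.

89, 290

Since 379 ≡ 3 (mod 4), a square root of 341 is 341^((379+1)/4) = 341^95 mod 379.
Repeated squaring: 341^2≡307, 341^4≡257, 341^8≡103, 341^16≡376, 341^32≡9, 341^64≡81 (mod 379).
341^95 = 341^(64+16+8+4+2+1) ≡ 290 (mod 379).
Check: 290² = 84100 ≡ 341 (mod 379). The two roots are 89 and 290.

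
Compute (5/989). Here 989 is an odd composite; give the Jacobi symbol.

Reciprocity: 5 ≡ 1 and 989 ≡ 1 (mod 4), so (5/989) = +(989/5).
Reduce top mod 5: now compute (4/5).
Pull out 2^2: since 5 ≡ 5 (mod 8), (2/5) = -1, so (2/5)^2 = +1.
Reached (1/5) = 1. Collecting the sign flips along the way, the symbol is +1.

1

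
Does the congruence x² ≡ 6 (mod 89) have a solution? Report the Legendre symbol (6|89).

Pull out 2: since 89 ≡ 1 (mod 8), (2/89) = +1.
Reciprocity: 3 ≡ 3 and 89 ≡ 1 (mod 4), so (3/89) = +(89/3).
Reduce top mod 3: now compute (2/3).
Pull out 2: since 3 ≡ 3 (mod 8), (2/3) = -1.
Reached (1/3) = 1. Collecting the sign flips along the way, the symbol is -1.

-1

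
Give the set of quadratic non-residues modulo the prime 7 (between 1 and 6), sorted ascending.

3, 5, 6

Square k = 1,…,3 (k and 7−k give the same square):
1²=1, 2²=4, 3²≡2 (mod 7).
The residues are {1, 2, 4}; the non-residues are the remaining 3 nonzero classes.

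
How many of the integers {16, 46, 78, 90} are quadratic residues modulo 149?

2

(16/149) = +1 → QR.
(46/149) = +1 → QR.
(78/149) = -1 → non-residue.
(90/149) = -1 → non-residue.
Total quadratic residues among the 4: 2.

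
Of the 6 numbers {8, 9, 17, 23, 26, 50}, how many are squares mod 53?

2

(8/53) = -1 → non-residue.
(9/53) = +1 → QR.
(17/53) = +1 → QR.
(23/53) = -1 → non-residue.
(26/53) = -1 → non-residue.
(50/53) = -1 → non-residue.
Total quadratic residues among the 6: 2.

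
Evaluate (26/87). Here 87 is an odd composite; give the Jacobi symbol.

Pull out 2: since 87 ≡ 7 (mod 8), (2/87) = +1.
Reciprocity: 13 ≡ 1 and 87 ≡ 3 (mod 4), so (13/87) = +(87/13).
Reduce top mod 13: now compute (9/13).
Reciprocity: 9 ≡ 1 and 13 ≡ 1 (mod 4), so (9/13) = +(13/9).
Reduce top mod 9: now compute (4/9).
Pull out 2^2: since 9 ≡ 1 (mod 8), (2/9) = +1, so (2/9)^2 = +1.
Reached (1/9) = 1. Collecting the sign flips along the way, the symbol is +1.

1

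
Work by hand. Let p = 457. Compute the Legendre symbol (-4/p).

First reduce: -4 ≡ 453 (mod 457).
Reciprocity: 453 ≡ 1 and 457 ≡ 1 (mod 4), so (453/457) = +(457/453).
Reduce top mod 453: now compute (4/453).
Pull out 2^2: since 453 ≡ 5 (mod 8), (2/453) = -1, so (2/453)^2 = +1.
Reached (1/453) = 1. Collecting the sign flips along the way, the symbol is +1.

1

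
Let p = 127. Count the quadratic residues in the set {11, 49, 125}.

2

(11/127) = +1 → QR.
(49/127) = +1 → QR.
(125/127) = -1 → non-residue.
Total quadratic residues among the 3: 2.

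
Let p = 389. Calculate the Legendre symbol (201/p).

-1

Reciprocity: 201 ≡ 1 and 389 ≡ 1 (mod 4), so (201/389) = +(389/201).
Reduce top mod 201: now compute (188/201).
Pull out 2^2: since 201 ≡ 1 (mod 8), (2/201) = +1, so (2/201)^2 = +1.
Reciprocity: 47 ≡ 3 and 201 ≡ 1 (mod 4), so (47/201) = +(201/47).
Reduce top mod 47: now compute (13/47).
Reciprocity: 13 ≡ 1 and 47 ≡ 3 (mod 4), so (13/47) = +(47/13).
Reduce top mod 13: now compute (8/13).
Pull out 2^3: since 13 ≡ 5 (mod 8), (2/13) = -1, so (2/13)^3 = -1.
Reached (1/13) = 1. Collecting the sign flips along the way, the symbol is -1.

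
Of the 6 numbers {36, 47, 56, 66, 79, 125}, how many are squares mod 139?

(36/139) = +1 → QR.
(47/139) = +1 → QR.
(56/139) = -1 → non-residue.
(66/139) = +1 → QR.
(79/139) = +1 → QR.
(125/139) = +1 → QR.
Total quadratic residues among the 6: 5.

5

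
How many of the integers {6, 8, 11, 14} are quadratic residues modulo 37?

1

(6/37) = -1 → non-residue.
(8/37) = -1 → non-residue.
(11/37) = +1 → QR.
(14/37) = -1 → non-residue.
Total quadratic residues among the 4: 1.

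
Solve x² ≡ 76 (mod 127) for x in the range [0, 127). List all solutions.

Since 127 ≡ 3 (mod 4), a square root of 76 is 76^((127+1)/4) = 76^32 mod 127.
Repeated squaring: 76^2≡61, 76^4≡38, 76^8≡47, 76^16≡50, 76^32≡87 (mod 127).
76^32 = 76^(32) ≡ 87 (mod 127).
Check: 87² = 7569 ≡ 76 (mod 127). The two roots are 40 and 87.

40, 87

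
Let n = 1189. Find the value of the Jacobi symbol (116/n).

0

Pull out 2^2: since 1189 ≡ 5 (mod 8), (2/1189) = -1, so (2/1189)^2 = +1.
Reciprocity: 29 ≡ 1 and 1189 ≡ 1 (mod 4), so (29/1189) = +(1189/29).
Reduce top mod 29: now compute (0/29).
Top reduces to 0: gcd > 1, so the symbol is 0.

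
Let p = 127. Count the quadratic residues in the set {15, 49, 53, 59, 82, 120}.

4

(15/127) = +1 → QR.
(49/127) = +1 → QR.
(53/127) = -1 → non-residue.
(59/127) = -1 → non-residue.
(82/127) = +1 → QR.
(120/127) = +1 → QR.
Total quadratic residues among the 6: 4.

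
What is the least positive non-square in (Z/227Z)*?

(2/227) = −1, so 2 is the smallest positive non-residue mod 227.

2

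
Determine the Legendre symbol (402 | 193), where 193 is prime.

1

First reduce: 402 ≡ 16 (mod 193).
Pull out 2^4: since 193 ≡ 1 (mod 8), (2/193) = +1, so (2/193)^4 = +1.
Reached (1/193) = 1. Collecting the sign flips along the way, the symbol is +1.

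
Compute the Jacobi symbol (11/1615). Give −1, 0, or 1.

Reciprocity: 11 ≡ 3 and 1615 ≡ 3 (mod 4), so (11/1615) = −(1615/11).
Reduce top mod 11: now compute (9/11).
Reciprocity: 9 ≡ 1 and 11 ≡ 3 (mod 4), so (9/11) = +(11/9).
Reduce top mod 9: now compute (2/9).
Pull out 2: since 9 ≡ 1 (mod 8), (2/9) = +1.
Reached (1/9) = 1. Collecting the sign flips along the way, the symbol is -1.

-1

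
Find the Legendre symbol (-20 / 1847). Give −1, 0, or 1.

First reduce: -20 ≡ 1827 (mod 1847).
Reciprocity: 1827 ≡ 3 and 1847 ≡ 3 (mod 4), so (1827/1847) = −(1847/1827).
Reduce top mod 1827: now compute (20/1827).
Pull out 2^2: since 1827 ≡ 3 (mod 8), (2/1827) = -1, so (2/1827)^2 = +1.
Reciprocity: 5 ≡ 1 and 1827 ≡ 3 (mod 4), so (5/1827) = +(1827/5).
Reduce top mod 5: now compute (2/5).
Pull out 2: since 5 ≡ 5 (mod 8), (2/5) = -1.
Reached (1/5) = 1. Collecting the sign flips along the way, the symbol is +1.

1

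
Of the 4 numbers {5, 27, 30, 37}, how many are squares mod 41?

(5/41) = +1 → QR.
(27/41) = -1 → non-residue.
(30/41) = -1 → non-residue.
(37/41) = +1 → QR.
Total quadratic residues among the 4: 2.

2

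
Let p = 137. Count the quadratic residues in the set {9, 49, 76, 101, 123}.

(9/137) = +1 → QR.
(49/137) = +1 → QR.
(76/137) = +1 → QR.
(101/137) = +1 → QR.
(123/137) = +1 → QR.
Total quadratic residues among the 5: 5.

5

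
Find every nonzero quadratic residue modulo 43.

1,4,6,9,10,11,13,14,15,16,17,21,23,24,25,31,35,36,38,40,41

Square k = 1,…,21 (k and 43−k give the same square):
1²=1, 2²=4, 3²=9, 4²=16, 5²=25, 6²=36, 7²≡6, 8²≡21, 9²≡38, 10²≡14, 11²≡35, 12²≡15, 13²≡40, 14²≡24, 15²≡10, 16²≡41, 17²≡31, 18²≡23, 19²≡17, 20²≡13, 21²≡11 (mod 43).
So the quadratic residues mod 43 are {1, 4, 6, 9, 10, 11, 13, 14, 15, 16, 17, 21, 23, 24, 25, 31, 35, 36, 38, 40, 41}.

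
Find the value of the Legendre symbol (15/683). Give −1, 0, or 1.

-1

Euler's criterion: (15/683) ≡ 15^341 (mod 683).
15^2 ≡ 225 (mod 683)
15^4 ≡ 83 (mod 683)
15^8 ≡ 59 (mod 683)
15^16 ≡ 66 (mod 683)
15^32 ≡ 258 (mod 683)
15^64 ≡ 313 (mod 683)
15^128 ≡ 300 (mod 683)
15^256 ≡ 527 (mod 683)
15^341 = 15^(256+64+16+4+1) ≡ 682 (mod 683).
Result is 682 ≡ −1, so (15/683) = −1.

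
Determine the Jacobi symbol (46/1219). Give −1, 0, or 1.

0

Pull out 2: since 1219 ≡ 3 (mod 8), (2/1219) = -1.
Reciprocity: 23 ≡ 3 and 1219 ≡ 3 (mod 4), so (23/1219) = −(1219/23).
Reduce top mod 23: now compute (0/23).
Top reduces to 0: gcd > 1, so the symbol is 0.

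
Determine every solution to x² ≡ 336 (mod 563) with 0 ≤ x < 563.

45, 518

Since 563 ≡ 3 (mod 4), a square root of 336 is 336^((563+1)/4) = 336^141 mod 563.
Repeated squaring: 336^2≡296, 336^4≡351, 336^8≡467, 336^16≡208, 336^32≡476, 336^64≡250, 336^128≡7 (mod 563).
336^141 = 336^(128+8+4+1) ≡ 518 (mod 563).
Check: 518² = 268324 ≡ 336 (mod 563). The two roots are 45 and 518.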